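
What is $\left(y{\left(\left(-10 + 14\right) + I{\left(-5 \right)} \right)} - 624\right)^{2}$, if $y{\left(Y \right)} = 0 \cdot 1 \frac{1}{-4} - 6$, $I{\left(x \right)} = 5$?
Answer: $396900$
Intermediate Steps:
$y{\left(Y \right)} = -6$ ($y{\left(Y \right)} = 0 \cdot 1 \left(- \frac{1}{4}\right) - 6 = 0 \left(- \frac{1}{4}\right) - 6 = 0 - 6 = -6$)
$\left(y{\left(\left(-10 + 14\right) + I{\left(-5 \right)} \right)} - 624\right)^{2} = \left(-6 - 624\right)^{2} = \left(-630\right)^{2} = 396900$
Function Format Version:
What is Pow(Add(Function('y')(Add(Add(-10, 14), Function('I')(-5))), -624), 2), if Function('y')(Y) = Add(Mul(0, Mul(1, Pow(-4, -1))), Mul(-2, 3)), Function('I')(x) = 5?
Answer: 396900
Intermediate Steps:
Function('y')(Y) = -6 (Function('y')(Y) = Add(Mul(0, Mul(1, Rational(-1, 4))), -6) = Add(Mul(0, Rational(-1, 4)), -6) = Add(0, -6) = -6)
Pow(Add(Function('y')(Add(Add(-10, 14), Function('I')(-5))), -624), 2) = Pow(Add(-6, -624), 2) = Pow(-630, 2) = 396900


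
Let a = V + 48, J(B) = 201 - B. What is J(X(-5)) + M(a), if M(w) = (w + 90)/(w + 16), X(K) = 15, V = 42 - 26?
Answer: 7517/40 ≈ 187.93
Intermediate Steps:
V = 16
a = 64 (a = 16 + 48 = 64)
M(w) = (90 + w)/(16 + w)
J(X(-5)) + M(a) = (201 - 1*15) + (90 + 64)/(16 + 64) = (201 - 15) + 154/80 = 186 + (1/80)*154 = 186 + 77/40 = 7517/40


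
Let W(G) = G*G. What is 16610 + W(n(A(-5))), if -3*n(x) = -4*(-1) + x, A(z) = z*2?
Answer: 16614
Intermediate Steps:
A(z) = 2*z
n(x) = -4/3 - x/3 (n(x) = -(-4*(-1) + x)/3 = -(4 + x)/3 = -4/3 - x/3)
W(G) = G²
16610 + W(n(A(-5))) = 16610 + (-4/3 - 2*(-5)/3)² = 16610 + (-4/3 - ⅓*(-10))² = 16610 + (-4/3 + 10/3)² = 16610 + 2² = 16610 + 4 = 16614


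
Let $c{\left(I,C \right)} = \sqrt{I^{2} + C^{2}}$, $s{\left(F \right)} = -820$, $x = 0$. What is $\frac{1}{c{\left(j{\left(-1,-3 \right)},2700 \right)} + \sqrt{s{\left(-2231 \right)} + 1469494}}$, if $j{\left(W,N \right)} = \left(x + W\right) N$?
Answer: $\frac{1}{3 \left(\sqrt{163186} + \sqrt{810001}\right)} \approx 0.00025563$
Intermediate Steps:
$j{\left(W,N \right)} = N W$ ($j{\left(W,N \right)} = \left(0 + W\right) N = W N = N W$)
$c{\left(I,C \right)} = \sqrt{C^{2} + I^{2}}$
$\frac{1}{c{\left(j{\left(-1,-3 \right)},2700 \right)} + \sqrt{s{\left(-2231 \right)} + 1469494}} = \frac{1}{\sqrt{2700^{2} + \left(\left(-3\right) \left(-1\right)\right)^{2}} + \sqrt{-820 + 1469494}} = \frac{1}{\sqrt{7290000 + 3^{2}} + \sqrt{1468674}} = \frac{1}{\sqrt{7290000 + 9} + 3 \sqrt{163186}} = \frac{1}{\sqrt{7290009} + 3 \sqrt{163186}} = \frac{1}{3 \sqrt{810001} + 3 \sqrt{163186}} = \frac{1}{3 \sqrt{163186} + 3 \sqrt{810001}}$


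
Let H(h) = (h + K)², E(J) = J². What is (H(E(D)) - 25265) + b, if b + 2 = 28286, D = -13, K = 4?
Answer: 32948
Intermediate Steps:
b = 28284 (b = -2 + 28286 = 28284)
H(h) = (4 + h)² (H(h) = (h + 4)² = (4 + h)²)
(H(E(D)) - 25265) + b = ((4 + (-13)²)² - 25265) + 28284 = ((4 + 169)² - 25265) + 28284 = (173² - 25265) + 28284 = (29929 - 25265) + 28284 = 4664 + 28284 = 32948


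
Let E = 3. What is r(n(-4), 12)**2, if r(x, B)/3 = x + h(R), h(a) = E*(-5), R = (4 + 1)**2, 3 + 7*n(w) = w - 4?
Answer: 121104/49 ≈ 2471.5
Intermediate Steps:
n(w) = -1 + w/7 (n(w) = -3/7 + (w - 4)/7 = -3/7 + (-4 + w)/7 = -3/7 + (-4/7 + w/7) = -1 + w/7)
R = 25 (R = 5**2 = 25)
h(a) = -15 (h(a) = 3*(-5) = -15)
r(x, B) = -45 + 3*x (r(x, B) = 3*(x - 15) = 3*(-15 + x) = -45 + 3*x)
r(n(-4), 12)**2 = (-45 + 3*(-1 + (1/7)*(-4)))**2 = (-45 + 3*(-1 - 4/7))**2 = (-45 + 3*(-11/7))**2 = (-45 - 33/7)**2 = (-348/7)**2 = 121104/49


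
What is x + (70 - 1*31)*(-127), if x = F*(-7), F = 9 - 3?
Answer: -4995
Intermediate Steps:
F = 6
x = -42 (x = 6*(-7) = -42)
x + (70 - 1*31)*(-127) = -42 + (70 - 1*31)*(-127) = -42 + (70 - 31)*(-127) = -42 + 39*(-127) = -42 - 4953 = -4995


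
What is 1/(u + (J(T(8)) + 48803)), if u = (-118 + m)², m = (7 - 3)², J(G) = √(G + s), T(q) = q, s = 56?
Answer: 1/59215 ≈ 1.6888e-5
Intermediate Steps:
J(G) = √(56 + G) (J(G) = √(G + 56) = √(56 + G))
m = 16 (m = 4² = 16)
u = 10404 (u = (-118 + 16)² = (-102)² = 10404)
1/(u + (J(T(8)) + 48803)) = 1/(10404 + (√(56 + 8) + 48803)) = 1/(10404 + (√64 + 48803)) = 1/(10404 + (8 + 48803)) = 1/(10404 + 48811) = 1/59215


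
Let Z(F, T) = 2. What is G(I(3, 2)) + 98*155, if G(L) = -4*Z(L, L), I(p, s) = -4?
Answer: 15182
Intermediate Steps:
G(L) = -8 (G(L) = -4*2 = -8)
G(I(3, 2)) + 98*155 = -8 + 98*155 = -8 + 15190 = 15182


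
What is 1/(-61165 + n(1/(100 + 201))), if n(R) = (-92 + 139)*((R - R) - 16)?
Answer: -1/61917 ≈ -1.6151e-5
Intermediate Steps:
n(R) = -752 (n(R) = 47*(0 - 16) = 47*(-16) = -752)
1/(-61165 + n(1/(100 + 201))) = 1/(-61165 - 752) = 1/(-61917) = -1/61917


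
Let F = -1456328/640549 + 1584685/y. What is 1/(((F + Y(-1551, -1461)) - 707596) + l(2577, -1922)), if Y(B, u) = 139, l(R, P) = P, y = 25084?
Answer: -16067531116/11396990617676451 ≈ -1.4098e-6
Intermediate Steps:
F = 978537860513/16067531116 (F = -1456328/640549 + 1584685/25084 = 978537860513/16067531116 ≈ 60.902)
1/(((F + Y(-1551, -1461)) - 707596) + l(2577, -1922)) = 1/(((978537860513/16067531116 + 139) - 707596) - 1922) = 1/((3211924685637/16067531116 - 707596) - 1922) = 1/(-11366108822871499/16067531116 - 1922) = 1/(-11396990617676451/16067531116) = -16067531116/11396990617676451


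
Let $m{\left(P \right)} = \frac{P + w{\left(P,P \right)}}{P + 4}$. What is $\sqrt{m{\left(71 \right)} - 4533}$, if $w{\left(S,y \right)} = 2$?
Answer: $\frac{i \sqrt{1019706}}{15} \approx 67.32 i$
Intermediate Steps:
$m{\left(P \right)} = \frac{2 + P}{4 + P}$ ($m{\left(P \right)} = \frac{P + 2}{P + 4} = \frac{2 + P}{4 + P}$)
$\sqrt{m{\left(71 \right)} - 4533} = \sqrt{\frac{2 + 71}{4 + 71} - 4533} = \sqrt{\frac{1}{75} \cdot 73 - 4533} = \sqrt{\frac{73}{75} - 4533} = \sqrt{- \frac{339902}{75}} = \frac{i \sqrt{1019706}}{15}$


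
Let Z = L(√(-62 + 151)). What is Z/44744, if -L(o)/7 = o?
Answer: -√89/6392 ≈ -0.0014759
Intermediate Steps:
L(o) = -7*o
Z = -7*√89 (Z = -7*√(-62 + 151) = -7*√89 ≈ -66.038)
Z/44744 = -7*√89/44744 = -7*√89*(1/44744) = -√89/6392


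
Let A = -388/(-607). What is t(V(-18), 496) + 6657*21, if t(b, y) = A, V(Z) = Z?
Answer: 84857167/607 ≈ 1.3980e+5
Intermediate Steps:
A = 388/607 (A = -388*(-1/607) = 388/607 ≈ 0.63921)
t(b, y) = 388/607
t(V(-18), 496) + 6657*21 = 388/607 + 6657*21 = 388/607 + 139797 = 84857167/607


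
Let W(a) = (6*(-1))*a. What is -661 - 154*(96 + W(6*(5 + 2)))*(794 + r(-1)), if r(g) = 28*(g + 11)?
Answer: 25801115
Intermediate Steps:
r(g) = 308 + 28*g (r(g) = 28*(11 + g) = 308 + 28*g)
W(a) = -6*a
-661 - 154*(96 + W(6*(5 + 2)))*(794 + r(-1)) = -661 - 154*(96 - 36*(5 + 2))*(794 + (308 + 28*(-1))) = -661 - 154*(96 - 36*7)*(794 + (308 - 28)) = -661 - 154*(96 - 6*42)*(794 + 280) = -661 - 154*(96 - 252)*1074 = -661 - (-24024)*1074 = -661 - 154*(-167544) = -661 + 25801776 = 25801115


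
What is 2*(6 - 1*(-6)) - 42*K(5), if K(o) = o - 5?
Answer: 24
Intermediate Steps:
K(o) = -5 + o
2*(6 - 1*(-6)) - 42*K(5) = 2*(6 - 1*(-6)) - 42*(-5 + 5) = 2*(6 + 6) - 42*0 = 2*12 + 0 = 24 + 0 = 24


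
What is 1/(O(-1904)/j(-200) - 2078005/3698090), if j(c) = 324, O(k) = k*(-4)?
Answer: 59909058/1374568991 ≈ 0.043584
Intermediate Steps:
O(k) = -4*k
1/(O(-1904)/j(-200) - 2078005/3698090) = 1/(-4*(-1904)/324 - 2078005/3698090) = 1/(7616*(1/324) - 2078005*1/3698090) = 1/(1904/81 - 415601/739618) = 1/(1374568991/59909058) = 59909058/1374568991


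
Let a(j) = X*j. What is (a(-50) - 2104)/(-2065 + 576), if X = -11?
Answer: 1554/1489 ≈ 1.0437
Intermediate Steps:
a(j) = -11*j
(a(-50) - 2104)/(-2065 + 576) = (-11*(-50) - 2104)/(-2065 + 576) = (550 - 2104)/(-1489) = -1554*(-1/1489) = 1554/1489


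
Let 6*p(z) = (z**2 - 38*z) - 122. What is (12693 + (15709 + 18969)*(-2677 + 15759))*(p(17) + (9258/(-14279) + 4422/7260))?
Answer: -85372880839648162/2356035 ≈ -3.6236e+10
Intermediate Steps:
p(z) = -61/3 - 19*z/3 + z**2/6 (p(z) = ((z**2 - 38*z) - 122)/6 = (-122 + z**2 - 38*z)/6 = -61/3 - 19*z/3 + z**2/6)
(12693 + (15709 + 18969)*(-2677 + 15759))*(p(17) + (9258/(-14279) + 4422/7260)) = (12693 + (15709 + 18969)*(-2677 + 15759))*((-61/3 - 19/3*17 + (1/6)*17**2) + (9258/(-14279) + 4422/7260)) = (12693 + 34678*13082)*((-61/3 - 323/3 + (1/6)*289) + (9258*(-1/14279) + 4422*(1/7260))) = (12693 + 453657596)*((-61/3 - 323/3 + 289/6) + (-9258/14279 + 67/110)) = 453670289*(-479/6 - 61687/1570690) = 453670289*(-188182658/2356035) = -85372880839648162/2356035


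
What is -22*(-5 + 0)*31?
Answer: 3410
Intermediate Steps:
-22*(-5 + 0)*31 = -22*(-5)*31 = -11*(-10)*31 = 110*31 = 3410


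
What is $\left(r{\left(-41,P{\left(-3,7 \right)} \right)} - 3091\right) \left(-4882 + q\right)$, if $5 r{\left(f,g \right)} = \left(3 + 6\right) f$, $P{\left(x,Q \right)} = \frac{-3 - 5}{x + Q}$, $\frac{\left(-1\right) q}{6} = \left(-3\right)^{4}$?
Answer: $\frac{84943232}{5} \approx 1.6989 \cdot 10^{7}$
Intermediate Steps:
$q = -486$ ($q = - 6 \left(-3\right)^{4} = \left(-6\right) 81 = -486$)
$P{\left(x,Q \right)} = - \frac{8}{Q + x}$
$r{\left(f,g \right)} = \frac{9 f}{5}$ ($r{\left(f,g \right)} = \frac{\left(3 + 6\right) f}{5} = \frac{9 f}{5}$)
$\left(r{\left(-41,P{\left(-3,7 \right)} \right)} - 3091\right) \left(-4882 + q\right) = \left(\frac{9}{5} \left(-41\right) - 3091\right) \left(-4882 - 486\right) = \left(- \frac{369}{5} - 3091\right) \left(-5368\right) = \left(- \frac{15824}{5}\right) \left(-5368\right) = \frac{84943232}{5}$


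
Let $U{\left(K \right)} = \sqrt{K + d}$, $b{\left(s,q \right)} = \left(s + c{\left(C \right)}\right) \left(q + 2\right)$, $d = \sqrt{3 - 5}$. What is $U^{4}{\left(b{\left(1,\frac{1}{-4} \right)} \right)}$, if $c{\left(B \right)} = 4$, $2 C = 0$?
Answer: $\frac{1193}{16} + \frac{35 i \sqrt{2}}{2} \approx 74.563 + 24.749 i$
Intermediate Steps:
$C = 0$ ($C = \frac{1}{2} \cdot 0 = 0$)
$d = i \sqrt{2}$ ($d = \sqrt{-2} = i \sqrt{2} \approx 1.4142 i$)
$b{\left(s,q \right)} = \left(2 + q\right) \left(4 + s\right)$ ($b{\left(s,q \right)} = \left(s + 4\right) \left(q + 2\right) = \left(4 + s\right) \left(2 + q\right) = \left(2 + q\right) \left(4 + s\right)$)
$U{\left(K \right)} = \sqrt{K + i \sqrt{2}}$
$U^{4}{\left(b{\left(1,\frac{1}{-4} \right)} \right)} = \left(\sqrt{\left(8 + 2 \cdot 1 + \frac{4}{-4} + \frac{1}{-4} \cdot 1\right) + i \sqrt{2}}\right)^{4} = \left(\sqrt{\left(8 + 2 + 4 \left(- \frac{1}{4}\right) - \frac{1}{4}\right) + i \sqrt{2}}\right)^{4} = \left(\sqrt{\left(8 + 2 - 1 - \frac{1}{4}\right) + i \sqrt{2}}\right)^{4} = \left(\sqrt{\frac{35}{4} + i \sqrt{2}}\right)^{4} = \left(\frac{35}{4} + i \sqrt{2}\right)^{2}$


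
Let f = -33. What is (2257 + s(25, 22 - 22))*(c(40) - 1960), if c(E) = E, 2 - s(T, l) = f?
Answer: -4400640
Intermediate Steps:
s(T, l) = 35 (s(T, l) = 2 - 1*(-33) = 2 + 33 = 35)
(2257 + s(25, 22 - 22))*(c(40) - 1960) = (2257 + 35)*(40 - 1960) = 2292*(-1920) = -4400640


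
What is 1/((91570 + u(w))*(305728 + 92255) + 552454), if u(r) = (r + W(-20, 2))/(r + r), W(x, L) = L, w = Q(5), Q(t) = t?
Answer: 10/364441343521 ≈ 2.7439e-11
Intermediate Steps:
w = 5
u(r) = (2 + r)/(2*r) (u(r) = (r + 2)/(r + r) = (2 + r)/((2*r)) = (2 + r)*(1/(2*r)) = (2 + r)/(2*r))
1/((91570 + u(w))*(305728 + 92255) + 552454) = 1/((91570 + (1/2)*(2 + 5)/5)*(305728 + 92255) + 552454) = 1/((91570 + (1/2)*(1/5)*7)*397983 + 552454) = 1/((91570 + 7/10)*397983 + 552454) = 1/((915707/10)*397983 + 552454) = 1/(364435818981/10 + 552454) = 1/(364441343521/10) = 10/364441343521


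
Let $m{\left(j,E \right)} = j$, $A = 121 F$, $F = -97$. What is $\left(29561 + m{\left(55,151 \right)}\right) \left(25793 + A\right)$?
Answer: $416282496$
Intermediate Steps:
$A = -11737$ ($A = 121 \left(-97\right) = -11737$)
$\left(29561 + m{\left(55,151 \right)}\right) \left(25793 + A\right) = \left(29561 + 55\right) \left(25793 - 11737\right) = 29616 \cdot 14056 = 416282496$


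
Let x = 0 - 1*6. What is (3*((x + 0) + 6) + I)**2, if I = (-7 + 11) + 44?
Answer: 2304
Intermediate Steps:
x = -6 (x = 0 - 6 = -6)
I = 48 (I = 4 + 44 = 48)
(3*((x + 0) + 6) + I)**2 = (3*((-6 + 0) + 6) + 48)**2 = (3*(-6 + 6) + 48)**2 = (3*0 + 48)**2 = (0 + 48)**2 = 48**2 = 2304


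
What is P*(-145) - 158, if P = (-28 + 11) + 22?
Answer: -883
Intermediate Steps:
P = 5 (P = -17 + 22 = 5)
P*(-145) - 158 = 5*(-145) - 158 = -725 - 158 = -883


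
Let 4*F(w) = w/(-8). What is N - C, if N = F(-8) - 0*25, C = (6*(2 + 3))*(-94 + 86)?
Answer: 961/4 ≈ 240.25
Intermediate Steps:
F(w) = -w/32 (F(w) = (w/(-8))/4 = (w*(-1/8))/4 = (-w/8)/4 = -w/32)
C = -240 (C = (6*5)*(-8) = 30*(-8) = -240)
N = 1/4 (N = -1/32*(-8) - 0*25 = 1/4 - 56*0 = 1/4 + 0 = 1/4 ≈ 0.25000)
N - C = 1/4 - 1*(-240) = 1/4 + 240 = 961/4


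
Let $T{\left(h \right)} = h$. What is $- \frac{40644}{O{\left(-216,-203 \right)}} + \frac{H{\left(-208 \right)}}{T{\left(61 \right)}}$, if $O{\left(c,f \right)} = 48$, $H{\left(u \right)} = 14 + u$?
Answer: $- \frac{207383}{244} \approx -849.93$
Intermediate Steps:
$- \frac{40644}{O{\left(-216,-203 \right)}} + \frac{H{\left(-208 \right)}}{T{\left(61 \right)}} = - \frac{40644}{48} + \frac{14 - 208}{61} = \left(-40644\right) \frac{1}{48} - \frac{194}{61} = - \frac{3387}{4} - \frac{194}{61} = - \frac{207383}{244}$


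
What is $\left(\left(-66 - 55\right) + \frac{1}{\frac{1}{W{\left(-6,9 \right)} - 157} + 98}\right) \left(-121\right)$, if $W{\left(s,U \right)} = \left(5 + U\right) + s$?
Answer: $\frac{213755212}{14601} \approx 14640.0$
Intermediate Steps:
$W{\left(s,U \right)} = 5 + U + s$
$\left(\left(-66 - 55\right) + \frac{1}{\frac{1}{W{\left(-6,9 \right)} - 157} + 98}\right) \left(-121\right) = \left(\left(-66 - 55\right) + \frac{1}{\frac{1}{\left(5 + 9 - 6\right) - 157} + 98}\right) \left(-121\right) = \left(\left(-66 - 55\right) + \frac{1}{\frac{1}{8 - 157} + 98}\right) \left(-121\right) = \left(-121 + \frac{1}{\frac{1}{-149} + 98}\right) \left(-121\right) = \left(-121 + \frac{1}{- \frac{1}{149} + 98}\right) \left(-121\right) = \left(-121 + \frac{1}{\frac{14601}{149}}\right) \left(-121\right) = \left(-121 + \frac{149}{14601}\right) \left(-121\right) = \left(- \frac{1766572}{14601}\right) \left(-121\right) = \frac{213755212}{14601}$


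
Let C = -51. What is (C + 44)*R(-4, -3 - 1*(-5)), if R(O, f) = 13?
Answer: -91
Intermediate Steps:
(C + 44)*R(-4, -3 - 1*(-5)) = (-51 + 44)*13 = -7*13 = -91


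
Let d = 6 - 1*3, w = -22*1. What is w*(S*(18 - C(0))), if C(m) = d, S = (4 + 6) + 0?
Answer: -3300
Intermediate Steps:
w = -22
S = 10 (S = 10 + 0 = 10)
d = 3 (d = 6 - 3 = 3)
C(m) = 3
w*(S*(18 - C(0))) = -220*(18 - 1*3) = -220*(18 - 3) = -220*15 = -22*150 = -3300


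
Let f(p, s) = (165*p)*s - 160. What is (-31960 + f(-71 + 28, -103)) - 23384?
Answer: 675281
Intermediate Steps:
f(p, s) = -160 + 165*p*s (f(p, s) = 165*p*s - 160 = -160 + 165*p*s)
(-31960 + f(-71 + 28, -103)) - 23384 = (-31960 + (-160 + 165*(-71 + 28)*(-103))) - 23384 = (-31960 + (-160 + 165*(-43)*(-103))) - 23384 = (-31960 + (-160 + 730785)) - 23384 = (-31960 + 730625) - 23384 = 698665 - 23384 = 675281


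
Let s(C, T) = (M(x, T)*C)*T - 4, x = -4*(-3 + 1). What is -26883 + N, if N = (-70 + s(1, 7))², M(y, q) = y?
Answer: -26559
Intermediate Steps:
x = 8 (x = -4*(-2) = 8)
s(C, T) = -4 + 8*C*T (s(C, T) = (8*C)*T - 4 = 8*C*T - 4 = -4 + 8*C*T)
N = 324 (N = (-70 + (-4 + 8*1*7))² = (-70 + (-4 + 56))² = (-70 + 52)² = (-18)² = 324)
-26883 + N = -26883 + 324 = -26559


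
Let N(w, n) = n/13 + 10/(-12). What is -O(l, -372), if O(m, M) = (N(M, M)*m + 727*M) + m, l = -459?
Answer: 6692037/26 ≈ 2.5739e+5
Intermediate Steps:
N(w, n) = -⅚ + n/13 (N(w, n) = n*(1/13) + 10*(-1/12) = n/13 - ⅚ = -⅚ + n/13)
O(m, M) = m + 727*M + m*(-⅚ + M/13) (O(m, M) = ((-⅚ + M/13)*m + 727*M) + m = (m*(-⅚ + M/13) + 727*M) + m = (727*M + m*(-⅚ + M/13)) + m = m + 727*M + m*(-⅚ + M/13))
-O(l, -372) = -(727*(-372) + (⅙)*(-459) + (1/13)*(-372)*(-459)) = -(-270444 - 153/2 + 170748/13) = -1*(-6692037/26) = 6692037/26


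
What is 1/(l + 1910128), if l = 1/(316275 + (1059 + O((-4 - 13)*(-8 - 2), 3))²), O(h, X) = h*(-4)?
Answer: 459916/878498429249 ≈ 5.2353e-7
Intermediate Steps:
O(h, X) = -4*h
l = 1/459916 (l = 1/(316275 + (1059 - 4*(-4 - 13)*(-8 - 2))²) = 1/(316275 + (1059 - (-68)*(-10))²) = 1/(316275 + (1059 - 4*170)²) = 1/(316275 + (1059 - 680)²) = 1/(316275 + 379²) = 1/(316275 + 143641) = 1/459916 ≈ 2.1743e-6)
1/(l + 1910128) = 1/(1/459916 + 1910128) = 1/(878498429249/459916) = 459916/878498429249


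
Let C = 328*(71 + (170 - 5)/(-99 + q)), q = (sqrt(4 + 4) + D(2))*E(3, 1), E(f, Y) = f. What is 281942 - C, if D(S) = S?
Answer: 247056502/953 + 36080*sqrt(2)/953 ≈ 2.5929e+5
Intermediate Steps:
q = 6 + 6*sqrt(2) (q = (sqrt(4 + 4) + 2)*3 = (sqrt(8) + 2)*3 = (2*sqrt(2) + 2)*3 = (2 + 2*sqrt(2))*3 = 6 + 6*sqrt(2) ≈ 14.485)
C = 23288 + 54120/(-93 + 6*sqrt(2)) (C = 328*(71 + (170 - 5)/(-99 + (6 + 6*sqrt(2)))) = 328*(71 + 165/(-93 + 6*sqrt(2))) = 23288 + 54120/(-93 + 6*sqrt(2)) ≈ 22648.)
281942 - C = 281942 - (21634224/953 - 36080*sqrt(2)/953) = 281942 + (-21634224/953 + 36080*sqrt(2)/953) = 247056502/953 + 36080*sqrt(2)/953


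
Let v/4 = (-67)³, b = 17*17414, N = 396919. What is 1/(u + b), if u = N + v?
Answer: -1/510095 ≈ -1.9604e-6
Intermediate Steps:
b = 296038
v = -1203052 (v = 4*(-67)³ = 4*(-300763) = -1203052)
u = -806133 (u = 396919 - 1203052 = -806133)
1/(u + b) = 1/(-806133 + 296038) = 1/(-510095) = -1/510095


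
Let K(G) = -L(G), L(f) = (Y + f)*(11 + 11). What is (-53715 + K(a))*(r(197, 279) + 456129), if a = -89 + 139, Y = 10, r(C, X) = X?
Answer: -25118414280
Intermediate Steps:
a = 50
L(f) = 220 + 22*f (L(f) = (10 + f)*(11 + 11) = (10 + f)*22 = 220 + 22*f)
K(G) = -220 - 22*G (K(G) = -(220 + 22*G) = -220 - 22*G)
(-53715 + K(a))*(r(197, 279) + 456129) = (-53715 + (-220 - 22*50))*(279 + 456129) = (-53715 + (-220 - 1100))*456408 = (-53715 - 1320)*456408 = -55035*456408 = -25118414280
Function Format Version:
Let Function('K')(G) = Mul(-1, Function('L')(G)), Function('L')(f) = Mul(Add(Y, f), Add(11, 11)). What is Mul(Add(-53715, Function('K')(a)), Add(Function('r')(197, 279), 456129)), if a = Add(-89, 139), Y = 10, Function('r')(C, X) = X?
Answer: -25118414280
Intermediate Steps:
a = 50
Function('L')(f) = Add(220, Mul(22, f)) (Function('L')(f) = Mul(Add(10, f), Add(11, 11)) = Mul(Add(10, f), 22) = Add(220, Mul(22, f)))
Function('K')(G) = Add(-220, Mul(-22, G)) (Function('K')(G) = Mul(-1, Add(220, Mul(22, G))) = Add(-220, Mul(-22, G)))
Mul(Add(-53715, Function('K')(a)), Add(Function('r')(197, 279), 456129)) = Mul(Add(-53715, Add(-220, Mul(-22, 50))), Add(279, 456129)) = Mul(Add(-53715, Add(-220, -1100)), 456408) = Mul(Add(-53715, -1320), 456408) = Mul(-55035, 456408) = -25118414280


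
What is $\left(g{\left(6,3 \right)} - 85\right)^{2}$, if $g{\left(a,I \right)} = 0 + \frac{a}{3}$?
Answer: $6889$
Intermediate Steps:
$g{\left(a,I \right)} = \frac{a}{3}$ ($g{\left(a,I \right)} = 0 + a \frac{1}{3} = 0 + \frac{a}{3} = \frac{a}{3}$)
$\left(g{\left(6,3 \right)} - 85\right)^{2} = \left(\frac{1}{3} \cdot 6 - 85\right)^{2} = \left(2 - 85\right)^{2} = \left(-83\right)^{2} = 6889$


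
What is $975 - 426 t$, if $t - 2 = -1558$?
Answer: $663831$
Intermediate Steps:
$t = -1556$ ($t = 2 - 1558 = -1556$)
$975 - 426 t = 975 - -662856 = 975 + 662856 = 663831$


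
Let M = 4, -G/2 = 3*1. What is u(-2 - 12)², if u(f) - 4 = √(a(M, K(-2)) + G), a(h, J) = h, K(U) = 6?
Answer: (4 + I*√2)² ≈ 14.0 + 11.314*I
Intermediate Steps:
G = -6 ≈ -6.0000
u(f) = 4 + I*√2 (u(f) = 4 + √(4 - 6) = 4 + √(-2) = 4 + I*√2)
u(-2 - 12)² = (4 + I*√2)²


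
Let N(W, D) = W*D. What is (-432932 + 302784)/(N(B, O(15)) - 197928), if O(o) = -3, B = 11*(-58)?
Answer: 65074/98007 ≈ 0.66397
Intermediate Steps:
B = -638
N(W, D) = D*W
(-432932 + 302784)/(N(B, O(15)) - 197928) = (-432932 + 302784)/(-3*(-638) - 197928) = -130148/(1914 - 197928) = -130148/(-196014) = -130148*(-1/196014) = 65074/98007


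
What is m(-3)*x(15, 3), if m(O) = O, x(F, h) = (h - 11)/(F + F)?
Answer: 4/5 ≈ 0.80000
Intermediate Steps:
x(F, h) = (-11 + h)/(2*F) (x(F, h) = (-11 + h)/((2*F)) = (-11 + h)*(1/(2*F)) = (-11 + h)/(2*F))
m(-3)*x(15, 3) = -3*(-11 + 3)/(2*15) = -3*(-8)/(2*15) = -3*(-4/15) = 4/5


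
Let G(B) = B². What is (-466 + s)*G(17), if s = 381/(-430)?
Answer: -58019929/430 ≈ -1.3493e+5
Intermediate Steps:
s = -381/430 (s = 381*(-1/430) = -381/430 ≈ -0.88605)
(-466 + s)*G(17) = (-466 - 381/430)*17² = -200761/430*289 = -58019929/430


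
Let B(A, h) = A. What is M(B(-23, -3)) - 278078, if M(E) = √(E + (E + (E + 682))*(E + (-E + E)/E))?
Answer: -278078 + 7*I*√299 ≈ -2.7808e+5 + 121.04*I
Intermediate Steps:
M(E) = √(E + E*(682 + 2*E)) (M(E) = √(E + (E + (682 + E))*(E + 0/E)) = √(E + (682 + 2*E)*(E + 0)) = √(E + (682 + 2*E)*E) = √(E + E*(682 + 2*E)))
M(B(-23, -3)) - 278078 = √(-23*(683 + 2*(-23))) - 278078 = √(-23*(683 - 46)) - 278078 = √(-23*637) - 278078 = √(-14651) - 278078 = 7*I*√299 - 278078 = -278078 + 7*I*√299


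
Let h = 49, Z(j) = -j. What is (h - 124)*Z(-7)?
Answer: -525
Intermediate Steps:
(h - 124)*Z(-7) = (49 - 124)*(-1*(-7)) = -75*7 = -525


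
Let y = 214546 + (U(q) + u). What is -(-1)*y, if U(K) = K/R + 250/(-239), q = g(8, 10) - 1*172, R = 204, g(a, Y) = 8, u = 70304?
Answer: 3472014101/12189 ≈ 2.8485e+5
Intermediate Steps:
q = -164 (q = 8 - 1*172 = 8 - 172 = -164)
U(K) = -250/239 + K/204 (U(K) = K/204 + 250/(-239) = K*(1/204) + 250*(-1/239) = K/204 - 250/239 = -250/239 + K/204)
y = 3472014101/12189 (y = 214546 + ((-250/239 + (1/204)*(-164)) + 70304) = 214546 + ((-250/239 - 41/51) + 70304) = 214546 + (-22549/12189 + 70304) = 214546 + 856912907/12189 = 3472014101/12189 ≈ 2.8485e+5)
-(-1)*y = -(-1)*3472014101/12189 = -1*(-3472014101/12189) = 3472014101/12189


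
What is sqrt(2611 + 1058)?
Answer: sqrt(3669) ≈ 60.572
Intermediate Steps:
sqrt(2611 + 1058) = sqrt(3669)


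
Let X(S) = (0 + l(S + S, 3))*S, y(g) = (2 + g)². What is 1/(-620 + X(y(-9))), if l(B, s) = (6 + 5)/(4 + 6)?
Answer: -10/5661 ≈ -0.0017665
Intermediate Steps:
l(B, s) = 11/10
X(S) = 11*S/10 (X(S) = (0 + 11/10)*S = 11*S/10)
1/(-620 + X(y(-9))) = 1/(-620 + 11*(2 - 9)²/10) = 1/(-620 + (11/10)*(-7)²) = 1/(-620 + (11/10)*49) = 1/(-620 + 539/10) = 1/(-5661/10) = -10/5661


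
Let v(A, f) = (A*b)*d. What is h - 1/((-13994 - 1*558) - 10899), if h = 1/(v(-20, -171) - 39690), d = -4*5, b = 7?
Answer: 369/30286690 ≈ 1.2184e-5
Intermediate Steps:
d = -20
v(A, f) = -140*A (v(A, f) = (A*7)*(-20) = (7*A)*(-20) = -140*A)
h = -1/36890 (h = 1/(-140*(-20) - 39690) = 1/(2800 - 39690) = 1/(-36890) = -1/36890 ≈ -2.7108e-5)
h - 1/((-13994 - 1*558) - 10899) = -1/36890 - 1/((-13994 - 1*558) - 10899) = -1/36890 - 1/((-13994 - 558) - 10899) = -1/36890 - 1/(-14552 - 10899) = -1/36890 - 1/(-25451) = -1/36890 - 1*(-1/25451) = -1/36890 + 1/25451 = 369/30286690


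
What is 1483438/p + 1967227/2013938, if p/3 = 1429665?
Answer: 11424978925709/8637770012310 ≈ 1.3227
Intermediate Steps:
p = 4288995 (p = 3*1429665 = 4288995)
1483438/p + 1967227/2013938 = 1483438/4288995 + 1967227/2013938 = 11424978925709/8637770012310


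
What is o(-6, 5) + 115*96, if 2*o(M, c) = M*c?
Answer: 11025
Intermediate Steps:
o(M, c) = M*c/2 (o(M, c) = (M*c)/2 = M*c/2)
o(-6, 5) + 115*96 = (½)*(-6)*5 + 115*96 = -15 + 11040 = 11025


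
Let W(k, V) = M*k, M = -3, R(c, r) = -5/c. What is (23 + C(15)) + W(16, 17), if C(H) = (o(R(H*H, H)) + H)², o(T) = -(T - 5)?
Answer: 761176/2025 ≈ 375.89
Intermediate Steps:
W(k, V) = -3*k
o(T) = 5 - T (o(T) = -(-5 + T) = 5 - T)
C(H) = (5 + H + 5/H²)² (C(H) = ((5 - (-5)/(H*H)) + H)² = ((5 - (-5)/(H²)) + H)² = ((5 - (-5)/H²) + H)² = ((5 + 5/H²) + H)² = (5 + H + 5/H²)²)
(23 + C(15)) + W(16, 17) = (23 + (5 + 15²*(5 + 15))²/15⁴) - 3*16 = (23 + (5 + 225*20)²/50625) - 48 = (23 + (5 + 4500)²/50625) - 48 = (23 + (1/50625)*4505²) - 48 = (23 + (1/50625)*20295025) - 48 = (23 + 811801/2025) - 48 = 858376/2025 - 48 = 761176/2025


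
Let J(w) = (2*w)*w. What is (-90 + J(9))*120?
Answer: 8640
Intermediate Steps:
J(w) = 2*w**2
(-90 + J(9))*120 = (-90 + 2*9**2)*120 = (-90 + 2*81)*120 = (-90 + 162)*120 = 72*120 = 8640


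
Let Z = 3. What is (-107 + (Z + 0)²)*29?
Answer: -2842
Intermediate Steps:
(-107 + (Z + 0)²)*29 = (-107 + (3 + 0)²)*29 = (-107 + 3²)*29 = (-107 + 9)*29 = -98*29 = -2842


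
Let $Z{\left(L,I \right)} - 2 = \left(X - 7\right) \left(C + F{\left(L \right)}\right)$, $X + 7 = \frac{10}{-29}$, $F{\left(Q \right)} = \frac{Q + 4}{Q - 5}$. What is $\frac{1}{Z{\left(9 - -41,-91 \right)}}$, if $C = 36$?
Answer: $- \frac{145}{77086} \approx -0.001881$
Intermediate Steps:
$F{\left(Q \right)} = \frac{4 + Q}{-5 + Q}$
$X = - \frac{213}{29}$ ($X = -7 + \frac{10}{-29} = -7 + 10 \left(- \frac{1}{29}\right) = -7 - \frac{10}{29} = - \frac{213}{29} \approx -7.3448$)
$Z{\left(L,I \right)} = - \frac{14918}{29} - \frac{416 \left(4 + L\right)}{29 \left(-5 + L\right)}$ ($Z{\left(L,I \right)} = 2 + \left(- \frac{213}{29} - 7\right) \left(36 + \frac{4 + L}{-5 + L}\right) = 2 - \frac{416 \left(36 + \frac{4 + L}{-5 + L}\right)}{29} = 2 - \left(\frac{14976}{29} + \frac{416 \left(4 + L\right)}{29 \left(-5 + L\right)}\right) = - \frac{14918}{29} - \frac{416 \left(4 + L\right)}{29 \left(-5 + L\right)}$)
$\frac{1}{Z{\left(9 - -41,-91 \right)}} = \frac{1}{\frac{2}{29} \frac{1}{-5 + \left(9 - -41\right)} \left(36463 - 7667 \left(9 - -41\right)\right)} = \frac{1}{\frac{2}{29} \frac{1}{-5 + \left(9 + 41\right)} \left(36463 - 7667 \left(9 + 41\right)\right)} = \frac{1}{\frac{2}{29} \frac{1}{-5 + 50} \left(36463 - 383350\right)} = \frac{1}{\frac{2}{29} \cdot \frac{1}{45} \left(36463 - 383350\right)} = \frac{1}{\frac{2}{29} \cdot \frac{1}{45} \left(-346887\right)} = \frac{1}{- \frac{77086}{145}} = - \frac{145}{77086}$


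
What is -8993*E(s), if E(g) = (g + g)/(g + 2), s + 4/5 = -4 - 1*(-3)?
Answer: 161874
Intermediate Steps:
s = -9/5 (s = -4/5 + (-4 - 1*(-3)) = -4/5 + (-4 + 3) = -4/5 - 1 = -9/5 ≈ -1.8000)
E(g) = 2*g/(2 + g) (E(g) = (2*g)/(2 + g) = 2*g/(2 + g))
-8993*E(s) = -17986*(-9)/(5*(2 - 9/5)) = -17986*(-9)/(5*1/5) = -17986*(-9)*5/5 = -8993*(-18) = 161874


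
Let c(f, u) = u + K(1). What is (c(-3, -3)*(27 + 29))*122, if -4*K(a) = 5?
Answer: -29036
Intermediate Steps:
K(a) = -5/4 (K(a) = -¼*5 = -5/4)
c(f, u) = -5/4 + u (c(f, u) = u - 5/4 = -5/4 + u)
(c(-3, -3)*(27 + 29))*122 = ((-5/4 - 3)*(27 + 29))*122 = -17/4*56*122 = -238*122 = -29036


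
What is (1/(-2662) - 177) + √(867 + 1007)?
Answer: -471175/2662 + √1874 ≈ -133.71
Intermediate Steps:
(1/(-2662) - 177) + √(867 + 1007) = (-1/2662 - 177) + √1874 = -471175/2662 + √1874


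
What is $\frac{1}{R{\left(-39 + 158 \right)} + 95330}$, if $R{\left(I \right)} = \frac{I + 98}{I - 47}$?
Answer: $\frac{72}{6863977} \approx 1.049 \cdot 10^{-5}$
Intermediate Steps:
$R{\left(I \right)} = \frac{98 + I}{-47 + I}$
$\frac{1}{R{\left(-39 + 158 \right)} + 95330} = \frac{1}{\frac{98 + \left(-39 + 158\right)}{-47 + \left(-39 + 158\right)} + 95330} = \frac{1}{\frac{98 + 119}{-47 + 119} + 95330} = \frac{1}{\frac{1}{72} \cdot 217 + 95330} = \frac{1}{\frac{217}{72} + 95330} = \frac{1}{\frac{6863977}{72}} = \frac{72}{6863977}$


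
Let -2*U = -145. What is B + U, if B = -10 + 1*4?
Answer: 133/2 ≈ 66.500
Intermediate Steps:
B = -6 (B = -10 + 4 = -6)
U = 145/2 (U = -½*(-145) = 145/2 ≈ 72.500)
B + U = -6 + 145/2 = 133/2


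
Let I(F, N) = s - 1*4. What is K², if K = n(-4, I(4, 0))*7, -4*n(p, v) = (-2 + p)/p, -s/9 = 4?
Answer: 441/64 ≈ 6.8906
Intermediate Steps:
s = -36 (s = -9*4 = -36)
I(F, N) = -40 (I(F, N) = -36 - 1*4 = -36 - 4 = -40)
n(p, v) = -(-2 + p)/(4*p)
K = -21/8 (K = ((¼)*(2 - 1*(-4))/(-4))*7 = ((¼)*(-¼)*(2 + 4))*7 = ((¼)*(-¼)*6)*7 = -3/8*7 = -21/8 ≈ -2.6250)
K² = (-21/8)² = 441/64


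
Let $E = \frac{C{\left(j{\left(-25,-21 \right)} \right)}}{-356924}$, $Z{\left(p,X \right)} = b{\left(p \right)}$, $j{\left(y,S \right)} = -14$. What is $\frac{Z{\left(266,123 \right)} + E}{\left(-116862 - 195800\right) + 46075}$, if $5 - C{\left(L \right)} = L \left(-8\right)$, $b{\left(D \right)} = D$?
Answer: $- \frac{94941891}{95151298388} \approx -0.0009978$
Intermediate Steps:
$Z{\left(p,X \right)} = p$
$C{\left(L \right)} = 5 + 8 L$ ($C{\left(L \right)} = 5 - L \left(-8\right) = 5 - - 8 L = 5 + 8 L$)
$E = \frac{107}{356924}$ ($E = \frac{5 + 8 \left(-14\right)}{-356924} = \left(5 - 112\right) \left(- \frac{1}{356924}\right) = \left(-107\right) \left(- \frac{1}{356924}\right) = \frac{107}{356924} \approx 0.00029978$)
$\frac{Z{\left(266,123 \right)} + E}{\left(-116862 - 195800\right) + 46075} = \frac{266 + \frac{107}{356924}}{\left(-116862 - 195800\right) + 46075} = \frac{94941891}{356924 \left(-312662 + 46075\right)} = \frac{94941891}{356924 \left(-266587\right)} = \frac{94941891}{356924} \left(- \frac{1}{266587}\right) = - \frac{94941891}{95151298388}$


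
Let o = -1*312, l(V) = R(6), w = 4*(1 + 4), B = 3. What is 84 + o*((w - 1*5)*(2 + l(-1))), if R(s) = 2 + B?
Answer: -32676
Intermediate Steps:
w = 20 (w = 4*5 = 20)
R(s) = 5 (R(s) = 2 + 3 = 5)
l(V) = 5
o = -312
84 + o*((w - 1*5)*(2 + l(-1))) = 84 - 312*(20 - 1*5)*(2 + 5) = 84 - 312*(20 - 5)*7 = 84 - 4680*7 = 84 - 312*105 = 84 - 32760 = -32676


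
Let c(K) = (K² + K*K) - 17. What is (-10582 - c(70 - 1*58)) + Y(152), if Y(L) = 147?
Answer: -10706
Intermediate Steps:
c(K) = -17 + 2*K² (c(K) = (K² + K²) - 17 = 2*K² - 17 = -17 + 2*K²)
(-10582 - c(70 - 1*58)) + Y(152) = (-10582 - (-17 + 2*(70 - 1*58)²)) + 147 = (-10582 - (-17 + 2*(70 - 58)²)) + 147 = (-10582 - (-17 + 2*12²)) + 147 = (-10582 - (-17 + 2*144)) + 147 = (-10582 - (-17 + 288)) + 147 = (-10582 - 1*271) + 147 = (-10582 - 271) + 147 = -10853 + 147 = -10706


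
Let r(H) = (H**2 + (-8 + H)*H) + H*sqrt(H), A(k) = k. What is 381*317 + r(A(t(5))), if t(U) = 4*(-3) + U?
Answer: 120931 - 7*I*sqrt(7) ≈ 1.2093e+5 - 18.52*I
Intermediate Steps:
t(U) = -12 + U
r(H) = H**2 + H**(3/2) + H*(-8 + H) (r(H) = (H**2 + H*(-8 + H)) + H**(3/2) = H**2 + H**(3/2) + H*(-8 + H))
381*317 + r(A(t(5))) = 381*317 + ((-12 + 5)**(3/2) - 8*(-12 + 5) + 2*(-12 + 5)**2) = 120777 + ((-7)**(3/2) - 8*(-7) + 2*(-7)**2) = 120777 + (-7*I*sqrt(7) + 56 + 2*49) = 120777 + (-7*I*sqrt(7) + 56 + 98) = 120777 + (154 - 7*I*sqrt(7)) = 120931 - 7*I*sqrt(7)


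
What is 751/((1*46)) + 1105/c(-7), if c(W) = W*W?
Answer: 87629/2254 ≈ 38.877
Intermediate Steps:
c(W) = W²
751/((1*46)) + 1105/c(-7) = 751/((1*46)) + 1105/((-7)²) = 751/46 + 1105/49 = 87629/2254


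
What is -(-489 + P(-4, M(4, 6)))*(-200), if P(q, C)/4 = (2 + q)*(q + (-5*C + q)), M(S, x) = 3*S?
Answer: 11000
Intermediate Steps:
P(q, C) = 4*(2 + q)*(-5*C + 2*q) (P(q, C) = 4*((2 + q)*(q + (-5*C + q))) = 4*((2 + q)*(q + (q - 5*C))) = 4*((2 + q)*(-5*C + 2*q)) = 4*(2 + q)*(-5*C + 2*q))
-(-489 + P(-4, M(4, 6)))*(-200) = -(-489 + (-120*4 + 8*(-4)² + 16*(-4) - 20*3*4*(-4)))*(-200) = -(-489 + (-40*12 + 8*16 - 64 - 20*12*(-4)))*(-200) = -(-489 + (-480 + 128 - 64 + 960))*(-200) = -(-489 + 544)*(-200) = -55*(-200) = -1*(-11000) = 11000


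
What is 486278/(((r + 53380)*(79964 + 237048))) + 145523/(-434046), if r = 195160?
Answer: -2866392436889063/8549638715948520 ≈ -0.33526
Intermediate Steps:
486278/(((r + 53380)*(79964 + 237048))) + 145523/(-434046) = 486278/(((195160 + 53380)*(79964 + 237048))) + 145523/(-434046) = 486278/((248540*317012)) + 145523*(-1/434046) = 486278/78790162480 - 145523/434046 = 486278*(1/78790162480) - 145523/434046 = 243139/39395081240 - 145523/434046 = -2866392436889063/8549638715948520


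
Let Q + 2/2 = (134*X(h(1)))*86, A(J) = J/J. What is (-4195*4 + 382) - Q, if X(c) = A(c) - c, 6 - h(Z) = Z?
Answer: 29699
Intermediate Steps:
A(J) = 1
h(Z) = 6 - Z
X(c) = 1 - c
Q = -46097 (Q = -1 + (134*(1 - (6 - 1*1)))*86 = -1 + (134*(1 - (6 - 1)))*86 = -1 + (134*(1 - 1*5))*86 = -1 + (134*(1 - 5))*86 = -1 + (134*(-4))*86 = -1 - 536*86 = -1 - 46096 = -46097)
(-4195*4 + 382) - Q = (-4195*4 + 382) - 1*(-46097) = (-839*20 + 382) + 46097 = (-16780 + 382) + 46097 = -16398 + 46097 = 29699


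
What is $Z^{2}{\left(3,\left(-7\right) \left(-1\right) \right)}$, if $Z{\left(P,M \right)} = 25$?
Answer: $625$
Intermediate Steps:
$Z^{2}{\left(3,\left(-7\right) \left(-1\right) \right)} = 25^{2} = 625$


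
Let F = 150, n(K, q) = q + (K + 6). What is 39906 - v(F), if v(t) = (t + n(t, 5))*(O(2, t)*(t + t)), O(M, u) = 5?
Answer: -426594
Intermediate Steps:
n(K, q) = 6 + K + q (n(K, q) = q + (6 + K) = 6 + K + q)
v(t) = 10*t*(11 + 2*t) (v(t) = (t + (6 + t + 5))*(5*(t + t)) = (t + (11 + t))*(5*(2*t)) = (11 + 2*t)*(10*t) = 10*t*(11 + 2*t))
39906 - v(F) = 39906 - 10*150*(11 + 2*150) = 39906 - 10*150*(11 + 300) = 39906 - 10*150*311 = 39906 - 1*466500 = 39906 - 466500 = -426594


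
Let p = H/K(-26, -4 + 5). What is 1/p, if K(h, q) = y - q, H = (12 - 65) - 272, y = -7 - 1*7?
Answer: 3/65 ≈ 0.046154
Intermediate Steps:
y = -14 (y = -7 - 7 = -14)
H = -325 (H = -53 - 272 = -325)
K(h, q) = -14 - q
p = 65/3 (p = -325/(-14 - (-4 + 5)) = -325/(-14 - 1*1) = -325/(-14 - 1) = -325/(-15) = -325*(-1/15) = 65/3 ≈ 21.667)
1/p = 1/(65/3) = 3/65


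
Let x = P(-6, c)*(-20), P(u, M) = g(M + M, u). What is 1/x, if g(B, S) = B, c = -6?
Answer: 1/240 ≈ 0.0041667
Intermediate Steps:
P(u, M) = 2*M (P(u, M) = M + M = 2*M)
x = 240 (x = (2*(-6))*(-20) = -12*(-20) = 240)
1/x = 1/240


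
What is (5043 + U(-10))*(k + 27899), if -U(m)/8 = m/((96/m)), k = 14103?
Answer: 634398208/3 ≈ 2.1147e+8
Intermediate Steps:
U(m) = -m²/12 (U(m) = -8*m/(96/m) = -8*m*m/96 = -m²/12)
(5043 + U(-10))*(k + 27899) = (5043 - 1/12*(-10)²)*(14103 + 27899) = (5043 - 1/12*100)*42002 = (5043 - 25/3)*42002 = (15104/3)*42002 = 634398208/3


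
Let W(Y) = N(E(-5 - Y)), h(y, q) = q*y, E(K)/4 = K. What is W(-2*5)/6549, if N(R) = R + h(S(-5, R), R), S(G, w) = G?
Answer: -80/6549 ≈ -0.012216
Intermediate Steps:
E(K) = 4*K
N(R) = -4*R (N(R) = R + R*(-5) = R - 5*R = -4*R)
W(Y) = 80 + 16*Y (W(Y) = -16*(-5 - Y) = -4*(-20 - 4*Y) = 80 + 16*Y)
W(-2*5)/6549 = (80 + 16*(-2*5))/6549 = (80 + 16*(-10))*(1/6549) = (80 - 160)*(1/6549) = -80*1/6549 = -80/6549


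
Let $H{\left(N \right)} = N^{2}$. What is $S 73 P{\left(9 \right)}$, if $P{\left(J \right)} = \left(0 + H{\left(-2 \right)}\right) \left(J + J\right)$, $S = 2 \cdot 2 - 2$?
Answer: $10512$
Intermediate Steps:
$S = 2$ ($S = 4 - 2 = 2$)
$P{\left(J \right)} = 8 J$ ($P{\left(J \right)} = \left(0 + \left(-2\right)^{2}\right) \left(J + J\right) = \left(0 + 4\right) 2 J = 4 \cdot 2 J = 8 J$)
$S 73 P{\left(9 \right)} = 2 \cdot 73 \cdot 8 \cdot 9 = 146 \cdot 72 = 10512$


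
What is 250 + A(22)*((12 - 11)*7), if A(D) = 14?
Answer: 348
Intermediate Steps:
250 + A(22)*((12 - 11)*7) = 250 + 14*((12 - 11)*7) = 250 + 14*(1*7) = 250 + 14*7 = 250 + 98 = 348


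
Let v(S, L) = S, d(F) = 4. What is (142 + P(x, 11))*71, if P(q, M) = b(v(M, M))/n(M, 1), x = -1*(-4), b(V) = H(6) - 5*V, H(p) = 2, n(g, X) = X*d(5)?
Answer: 36565/4 ≈ 9141.3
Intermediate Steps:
n(g, X) = 4*X (n(g, X) = X*4 = 4*X)
b(V) = 2 - 5*V
x = 4
P(q, M) = 1/2 - 5*M/4 (P(q, M) = (2 - 5*M)/((4*1)) = (2 - 5*M)/4 = (2 - 5*M)*(1/4) = 1/2 - 5*M/4)
(142 + P(x, 11))*71 = (142 + (1/2 - 5/4*11))*71 = (142 + (1/2 - 55/4))*71 = (142 - 53/4)*71 = (515/4)*71 = 36565/4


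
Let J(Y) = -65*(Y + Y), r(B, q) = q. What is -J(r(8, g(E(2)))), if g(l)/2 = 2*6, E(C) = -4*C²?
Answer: 3120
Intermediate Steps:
g(l) = 24 (g(l) = 2*(2*6) = 2*12 = 24)
J(Y) = -130*Y
-J(r(8, g(E(2)))) = -(-130)*24 = -1*(-3120) = 3120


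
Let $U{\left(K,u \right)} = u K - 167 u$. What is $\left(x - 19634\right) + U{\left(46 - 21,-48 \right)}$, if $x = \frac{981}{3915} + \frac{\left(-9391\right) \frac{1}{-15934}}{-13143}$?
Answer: $- \frac{129741181051143}{10121993830} \approx -12818.0$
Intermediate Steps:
$U{\left(K,u \right)} = - 167 u + K u$ ($U{\left(K,u \right)} = K u - 167 u = - 167 u + K u$)
$x = \frac{2535861797}{10121993830}$ ($x = 981 \cdot \frac{1}{3915} + \left(-9391\right) \left(- \frac{1}{15934}\right) \left(- \frac{1}{13143}\right) = \frac{109}{435} + \frac{9391}{15934} \left(- \frac{1}{13143}\right) = \frac{109}{435} - \frac{9391}{209420562} = \frac{2535861797}{10121993830} \approx 0.25053$)
$\left(x - 19634\right) + U{\left(46 - 21,-48 \right)} = \left(\frac{2535861797}{10121993830} - 19634\right) - 48 \left(-167 + \left(46 - 21\right)\right) = - \frac{198732690996423}{10121993830} - 48 \left(-167 + 25\right) = - \frac{198732690996423}{10121993830} - -6816 = - \frac{198732690996423}{10121993830} + 6816 = - \frac{129741181051143}{10121993830}$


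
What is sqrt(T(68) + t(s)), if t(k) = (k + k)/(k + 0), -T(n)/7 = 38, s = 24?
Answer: 2*I*sqrt(66) ≈ 16.248*I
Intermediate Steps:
T(n) = -266 (T(n) = -7*38 = -266)
t(k) = 2 (t(k) = (2*k)/k = 2)
sqrt(T(68) + t(s)) = sqrt(-266 + 2) = sqrt(-264) = 2*I*sqrt(66)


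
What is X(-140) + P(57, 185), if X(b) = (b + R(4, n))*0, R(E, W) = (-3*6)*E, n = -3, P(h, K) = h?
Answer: 57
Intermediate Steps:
R(E, W) = -18*E
X(b) = 0 (X(b) = (b - 18*4)*0 = (b - 72)*0 = (-72 + b)*0 = 0)
X(-140) + P(57, 185) = 0 + 57 = 57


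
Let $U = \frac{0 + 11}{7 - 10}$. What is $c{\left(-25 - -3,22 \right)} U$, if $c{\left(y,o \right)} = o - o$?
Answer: $0$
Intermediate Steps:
$c{\left(y,o \right)} = 0$
$U = - \frac{11}{3}$ ($U = \frac{11}{-3} = 11 \left(- \frac{1}{3}\right) = - \frac{11}{3} \approx -3.6667$)
$c{\left(-25 - -3,22 \right)} U = 0 \left(- \frac{11}{3}\right) = 0$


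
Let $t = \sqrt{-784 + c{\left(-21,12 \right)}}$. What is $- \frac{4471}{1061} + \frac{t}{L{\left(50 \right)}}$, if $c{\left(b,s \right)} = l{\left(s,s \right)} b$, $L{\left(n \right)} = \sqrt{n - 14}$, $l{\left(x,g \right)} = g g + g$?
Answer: $- \frac{4471}{1061} + \frac{i \sqrt{1015}}{3} \approx -4.214 + 10.62 i$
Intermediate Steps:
$l{\left(x,g \right)} = g + g^{2}$ ($l{\left(x,g \right)} = g^{2} + g = g + g^{2}$)
$L{\left(n \right)} = \sqrt{-14 + n}$
$c{\left(b,s \right)} = b s \left(1 + s\right)$ ($c{\left(b,s \right)} = s \left(1 + s\right) b = b s \left(1 + s\right)$)
$t = 2 i \sqrt{1015}$ ($t = \sqrt{-784 - 252 \left(1 + 12\right)} = \sqrt{-784 - 252 \cdot 13} = \sqrt{-784 - 3276} = \sqrt{-4060} = 2 i \sqrt{1015} \approx 63.718 i$)
$- \frac{4471}{1061} + \frac{t}{L{\left(50 \right)}} = - \frac{4471}{1061} + \frac{2 i \sqrt{1015}}{\sqrt{-14 + 50}} = \left(-4471\right) \frac{1}{1061} + \frac{2 i \sqrt{1015}}{\sqrt{36}} = - \frac{4471}{1061} + \frac{2 i \sqrt{1015}}{6} = - \frac{4471}{1061} + 2 i \sqrt{1015} \cdot \frac{1}{6} = - \frac{4471}{1061} + \frac{i \sqrt{1015}}{3}$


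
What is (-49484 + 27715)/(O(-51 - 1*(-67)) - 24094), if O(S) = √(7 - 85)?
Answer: 262251143/290260457 + 21769*I*√78/580520914 ≈ 0.9035 + 0.00033118*I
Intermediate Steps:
O(S) = I*√78 (O(S) = √(-78) = I*√78)
(-49484 + 27715)/(O(-51 - 1*(-67)) - 24094) = (-49484 + 27715)/(I*√78 - 24094) = -21769/(-24094 + I*√78)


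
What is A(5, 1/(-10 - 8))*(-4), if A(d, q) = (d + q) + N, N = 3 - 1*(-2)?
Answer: -358/9 ≈ -39.778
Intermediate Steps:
N = 5 (N = 3 + 2 = 5)
A(d, q) = 5 + d + q (A(d, q) = (d + q) + 5 = 5 + d + q)
A(5, 1/(-10 - 8))*(-4) = (5 + 5 + 1/(-10 - 8))*(-4) = (5 + 5 + 1/(-18))*(-4) = (5 + 5 - 1/18)*(-4) = (179/18)*(-4) = -358/9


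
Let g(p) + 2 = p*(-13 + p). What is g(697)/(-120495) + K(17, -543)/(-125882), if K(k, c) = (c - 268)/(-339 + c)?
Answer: -17644072125583/4459436567460 ≈ -3.9566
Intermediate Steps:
K(k, c) = (-268 + c)/(-339 + c)
g(p) = -2 + p*(-13 + p)
g(697)/(-120495) + K(17, -543)/(-125882) = (-2 + 697**2 - 13*697)/(-120495) + ((-268 - 543)/(-339 - 543))/(-125882) = (-2 + 485809 - 9061)*(-1/120495) + (-811/(-882))*(-1/125882) = 476746*(-1/120495) - 1/882*(-811)*(-1/125882) = -476746/120495 + (811/882)*(-1/125882) = -476746/120495 - 811/111027924 = -17644072125583/4459436567460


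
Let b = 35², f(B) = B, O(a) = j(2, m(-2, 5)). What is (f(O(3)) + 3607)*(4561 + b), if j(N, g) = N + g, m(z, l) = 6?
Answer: 20916390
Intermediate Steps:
O(a) = 8 (O(a) = 2 + 6 = 8)
b = 1225
(f(O(3)) + 3607)*(4561 + b) = (8 + 3607)*(4561 + 1225) = 3615*5786 = 20916390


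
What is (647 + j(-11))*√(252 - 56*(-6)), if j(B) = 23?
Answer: 9380*√3 ≈ 16247.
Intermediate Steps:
(647 + j(-11))*√(252 - 56*(-6)) = (647 + 23)*√(252 - 56*(-6)) = 670*√(252 + 336) = 670*√588 = 670*(14*√3) = 9380*√3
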